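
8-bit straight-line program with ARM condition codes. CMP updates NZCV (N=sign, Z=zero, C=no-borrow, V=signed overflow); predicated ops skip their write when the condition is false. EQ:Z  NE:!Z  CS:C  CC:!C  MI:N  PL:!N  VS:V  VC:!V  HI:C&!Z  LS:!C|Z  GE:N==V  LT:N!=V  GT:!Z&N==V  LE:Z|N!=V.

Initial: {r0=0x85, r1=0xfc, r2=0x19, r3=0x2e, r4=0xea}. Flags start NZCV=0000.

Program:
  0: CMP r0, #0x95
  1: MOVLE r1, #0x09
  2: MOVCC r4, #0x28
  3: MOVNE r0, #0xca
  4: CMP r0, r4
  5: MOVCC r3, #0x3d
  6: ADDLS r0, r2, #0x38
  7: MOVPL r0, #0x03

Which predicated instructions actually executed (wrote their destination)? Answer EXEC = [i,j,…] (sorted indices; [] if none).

0: ✓ CMP  NZCV=1000
1: ✓ MOVLE  r1←0x09
2: ✓ MOVCC  r4←0x28
3: ✓ MOVNE  r0←0xca
4: ✓ CMP  NZCV=1010
5: · MOVCC
6: · ADDLS
7: · MOVPL

EXEC = [1,2,3]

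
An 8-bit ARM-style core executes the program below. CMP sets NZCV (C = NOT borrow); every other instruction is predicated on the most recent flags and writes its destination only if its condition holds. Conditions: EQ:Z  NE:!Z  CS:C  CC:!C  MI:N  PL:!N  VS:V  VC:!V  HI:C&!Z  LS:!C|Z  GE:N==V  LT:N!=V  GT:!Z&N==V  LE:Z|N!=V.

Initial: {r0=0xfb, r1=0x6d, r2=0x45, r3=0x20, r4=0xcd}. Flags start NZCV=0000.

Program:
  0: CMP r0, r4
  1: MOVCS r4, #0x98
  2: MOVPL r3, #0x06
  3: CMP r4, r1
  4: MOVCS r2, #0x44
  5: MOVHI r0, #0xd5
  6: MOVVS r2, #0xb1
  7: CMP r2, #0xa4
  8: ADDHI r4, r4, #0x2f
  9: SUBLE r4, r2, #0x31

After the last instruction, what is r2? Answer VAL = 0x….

[0] flags=0010 → (cmp)
[1] flags=0010 CS?T → r4=0x98
[2] flags=0010 PL?T → r3=0x06
[3] flags=0011 → (cmp)
[4] flags=0011 CS?T → r2=0x44
[5] flags=0011 HI?T → r0=0xd5
[6] flags=0011 VS?T → r2=0xb1
[7] flags=0010 → (cmp)
[8] flags=0010 HI?T → r4=0xc7
[9] flags=0010 LE?F → skip

VAL = 0xb1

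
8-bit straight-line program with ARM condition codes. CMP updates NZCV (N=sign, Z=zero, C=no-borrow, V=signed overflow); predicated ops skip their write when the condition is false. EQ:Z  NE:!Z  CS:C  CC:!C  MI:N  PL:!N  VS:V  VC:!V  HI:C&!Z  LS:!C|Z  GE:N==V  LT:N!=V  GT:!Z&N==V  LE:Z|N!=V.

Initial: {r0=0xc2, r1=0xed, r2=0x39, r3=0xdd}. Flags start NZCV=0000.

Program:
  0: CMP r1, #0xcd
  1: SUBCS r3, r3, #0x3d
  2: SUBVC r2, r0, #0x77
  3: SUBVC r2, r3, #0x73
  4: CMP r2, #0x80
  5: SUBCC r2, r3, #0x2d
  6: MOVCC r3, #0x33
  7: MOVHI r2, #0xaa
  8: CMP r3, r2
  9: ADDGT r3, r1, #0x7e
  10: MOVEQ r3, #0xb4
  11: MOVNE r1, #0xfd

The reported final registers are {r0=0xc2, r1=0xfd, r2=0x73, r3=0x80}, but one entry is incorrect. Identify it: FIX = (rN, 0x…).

[0] flags=0010 → (cmp)
[1] flags=0010 CS?T → r3=0xa0
[2] flags=0010 VC?T → r2=0x4b
[3] flags=0010 VC?T → r2=0x2d
[4] flags=1001 → (cmp)
[5] flags=1001 CC?T → r2=0x73
[6] flags=1001 CC?T → r3=0x33
[7] flags=1001 HI?F → skip
[8] flags=1000 → (cmp)
[9] flags=1000 GT?F → skip
[10] flags=1000 EQ?F → skip
[11] flags=1000 NE?T → r1=0xfd

FIX = (r3, 0x33)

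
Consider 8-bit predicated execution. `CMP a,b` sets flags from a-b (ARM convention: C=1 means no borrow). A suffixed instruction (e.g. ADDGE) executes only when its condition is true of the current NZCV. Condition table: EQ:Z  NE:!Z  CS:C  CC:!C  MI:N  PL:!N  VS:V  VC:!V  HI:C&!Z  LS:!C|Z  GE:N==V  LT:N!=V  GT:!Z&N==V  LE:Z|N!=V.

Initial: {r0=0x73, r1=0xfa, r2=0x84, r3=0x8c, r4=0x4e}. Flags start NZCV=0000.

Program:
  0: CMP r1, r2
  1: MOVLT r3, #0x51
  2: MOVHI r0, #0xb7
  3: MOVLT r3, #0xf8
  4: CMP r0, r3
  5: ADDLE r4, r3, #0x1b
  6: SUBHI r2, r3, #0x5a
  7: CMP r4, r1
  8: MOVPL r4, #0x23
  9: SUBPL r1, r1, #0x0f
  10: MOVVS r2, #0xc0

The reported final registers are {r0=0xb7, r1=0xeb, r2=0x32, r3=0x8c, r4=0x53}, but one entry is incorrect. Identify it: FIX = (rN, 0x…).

[0] flags=0010 → (cmp)
[1] flags=0010 LT?F → skip
[2] flags=0010 HI?T → r0=0xb7
[3] flags=0010 LT?F → skip
[4] flags=0010 → (cmp)
[5] flags=0010 LE?F → skip
[6] flags=0010 HI?T → r2=0x32
[7] flags=0000 → (cmp)
[8] flags=0000 PL?T → r4=0x23
[9] flags=0000 PL?T → r1=0xeb
[10] flags=0000 VS?F → skip

FIX = (r4, 0x23)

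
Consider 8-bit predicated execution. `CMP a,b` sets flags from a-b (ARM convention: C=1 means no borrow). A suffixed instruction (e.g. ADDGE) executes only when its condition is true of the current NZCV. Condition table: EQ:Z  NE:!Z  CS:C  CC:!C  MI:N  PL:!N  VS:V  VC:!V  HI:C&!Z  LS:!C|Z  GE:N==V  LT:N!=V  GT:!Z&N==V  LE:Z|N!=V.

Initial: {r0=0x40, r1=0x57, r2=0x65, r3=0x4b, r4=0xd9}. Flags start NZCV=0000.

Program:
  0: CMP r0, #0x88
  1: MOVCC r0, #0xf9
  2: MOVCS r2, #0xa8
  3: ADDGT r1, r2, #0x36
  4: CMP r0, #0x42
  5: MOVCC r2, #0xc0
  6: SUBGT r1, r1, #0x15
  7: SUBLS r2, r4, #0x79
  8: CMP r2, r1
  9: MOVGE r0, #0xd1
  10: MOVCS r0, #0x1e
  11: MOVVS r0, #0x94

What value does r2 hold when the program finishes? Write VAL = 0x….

VAL = 0x65

0: ✓ CMP  NZCV=1001
1: ✓ MOVCC  r0←0xf9
2: · MOVCS
3: ✓ ADDGT  r1←0x9b
4: ✓ CMP  NZCV=1010
5: · MOVCC
6: · SUBGT
7: · SUBLS
8: ✓ CMP  NZCV=1001
9: ✓ MOVGE  r0←0xd1
10: · MOVCS
11: ✓ MOVVS  r0←0x94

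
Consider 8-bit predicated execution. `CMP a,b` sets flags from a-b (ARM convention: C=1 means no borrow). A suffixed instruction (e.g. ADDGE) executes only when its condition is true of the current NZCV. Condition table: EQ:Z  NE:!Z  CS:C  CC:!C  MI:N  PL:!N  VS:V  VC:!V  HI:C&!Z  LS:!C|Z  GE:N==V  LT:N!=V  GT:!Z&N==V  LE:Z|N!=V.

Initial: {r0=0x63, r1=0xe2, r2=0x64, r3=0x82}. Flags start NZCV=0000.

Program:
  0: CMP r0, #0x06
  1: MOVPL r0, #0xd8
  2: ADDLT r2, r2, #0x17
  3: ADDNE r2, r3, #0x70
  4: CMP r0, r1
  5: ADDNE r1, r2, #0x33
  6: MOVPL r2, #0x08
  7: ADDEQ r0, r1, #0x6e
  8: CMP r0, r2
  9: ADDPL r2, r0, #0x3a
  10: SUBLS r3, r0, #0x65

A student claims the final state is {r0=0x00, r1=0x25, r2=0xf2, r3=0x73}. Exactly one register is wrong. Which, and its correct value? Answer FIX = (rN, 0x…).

FIX = (r0, 0xd8)

[0] flags=0010 → (cmp)
[1] flags=0010 PL?T → r0=0xd8
[2] flags=0010 LT?F → skip
[3] flags=0010 NE?T → r2=0xf2
[4] flags=1000 → (cmp)
[5] flags=1000 NE?T → r1=0x25
[6] flags=1000 PL?F → skip
[7] flags=1000 EQ?F → skip
[8] flags=1000 → (cmp)
[9] flags=1000 PL?F → skip
[10] flags=1000 LS?T → r3=0x73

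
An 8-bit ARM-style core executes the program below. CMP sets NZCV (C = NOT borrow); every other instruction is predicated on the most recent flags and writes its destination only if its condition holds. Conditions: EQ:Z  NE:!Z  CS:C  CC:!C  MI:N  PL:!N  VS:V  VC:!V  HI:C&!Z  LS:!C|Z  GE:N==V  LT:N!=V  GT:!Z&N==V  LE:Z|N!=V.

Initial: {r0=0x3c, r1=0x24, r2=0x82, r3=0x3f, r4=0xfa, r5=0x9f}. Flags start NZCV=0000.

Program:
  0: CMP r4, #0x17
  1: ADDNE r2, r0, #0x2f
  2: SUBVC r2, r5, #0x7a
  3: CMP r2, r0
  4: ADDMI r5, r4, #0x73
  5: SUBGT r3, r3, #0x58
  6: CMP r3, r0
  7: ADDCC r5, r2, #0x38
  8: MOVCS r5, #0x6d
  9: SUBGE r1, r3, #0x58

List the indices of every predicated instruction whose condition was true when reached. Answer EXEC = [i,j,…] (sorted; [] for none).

EXEC = [1,2,4,8,9]

[0] flags=1010 → (cmp)
[1] flags=1010 NE?T → r2=0x6b
[2] flags=1010 VC?T → r2=0x25
[3] flags=1000 → (cmp)
[4] flags=1000 MI?T → r5=0x6d
[5] flags=1000 GT?F → skip
[6] flags=0010 → (cmp)
[7] flags=0010 CC?F → skip
[8] flags=0010 CS?T → r5=0x6d
[9] flags=0010 GE?T → r1=0xe7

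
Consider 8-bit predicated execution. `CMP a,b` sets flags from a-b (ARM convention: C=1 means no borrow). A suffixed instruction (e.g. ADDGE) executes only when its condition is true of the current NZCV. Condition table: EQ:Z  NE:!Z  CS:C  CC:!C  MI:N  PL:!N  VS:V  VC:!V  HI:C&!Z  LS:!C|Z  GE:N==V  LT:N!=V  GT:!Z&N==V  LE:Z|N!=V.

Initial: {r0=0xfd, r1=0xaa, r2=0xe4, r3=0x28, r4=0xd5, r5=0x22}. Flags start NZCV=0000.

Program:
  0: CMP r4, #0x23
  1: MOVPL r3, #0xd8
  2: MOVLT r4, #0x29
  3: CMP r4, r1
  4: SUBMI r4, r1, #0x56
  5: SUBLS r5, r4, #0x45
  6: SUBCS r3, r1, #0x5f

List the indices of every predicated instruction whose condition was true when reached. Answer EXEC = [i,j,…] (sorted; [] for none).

[0] flags=1010 → (cmp)
[1] flags=1010 PL?F → skip
[2] flags=1010 LT?T → r4=0x29
[3] flags=0000 → (cmp)
[4] flags=0000 MI?F → skip
[5] flags=0000 LS?T → r5=0xe4
[6] flags=0000 CS?F → skip

EXEC = [2,5]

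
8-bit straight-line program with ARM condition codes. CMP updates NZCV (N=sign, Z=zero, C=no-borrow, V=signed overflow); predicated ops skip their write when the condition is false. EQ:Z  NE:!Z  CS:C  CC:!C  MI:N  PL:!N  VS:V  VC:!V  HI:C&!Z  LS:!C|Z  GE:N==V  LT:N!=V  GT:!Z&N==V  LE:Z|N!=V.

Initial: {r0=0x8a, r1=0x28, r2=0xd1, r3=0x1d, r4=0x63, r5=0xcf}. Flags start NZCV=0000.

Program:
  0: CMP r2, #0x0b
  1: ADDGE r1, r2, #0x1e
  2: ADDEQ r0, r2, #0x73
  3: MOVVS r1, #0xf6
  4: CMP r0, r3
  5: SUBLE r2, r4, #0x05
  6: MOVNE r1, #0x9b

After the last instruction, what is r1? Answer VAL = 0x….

0: ✓ CMP  NZCV=1010
1: · ADDGE
2: · ADDEQ
3: · MOVVS
4: ✓ CMP  NZCV=0011
5: ✓ SUBLE  r2←0x5e
6: ✓ MOVNE  r1←0x9b

VAL = 0x9b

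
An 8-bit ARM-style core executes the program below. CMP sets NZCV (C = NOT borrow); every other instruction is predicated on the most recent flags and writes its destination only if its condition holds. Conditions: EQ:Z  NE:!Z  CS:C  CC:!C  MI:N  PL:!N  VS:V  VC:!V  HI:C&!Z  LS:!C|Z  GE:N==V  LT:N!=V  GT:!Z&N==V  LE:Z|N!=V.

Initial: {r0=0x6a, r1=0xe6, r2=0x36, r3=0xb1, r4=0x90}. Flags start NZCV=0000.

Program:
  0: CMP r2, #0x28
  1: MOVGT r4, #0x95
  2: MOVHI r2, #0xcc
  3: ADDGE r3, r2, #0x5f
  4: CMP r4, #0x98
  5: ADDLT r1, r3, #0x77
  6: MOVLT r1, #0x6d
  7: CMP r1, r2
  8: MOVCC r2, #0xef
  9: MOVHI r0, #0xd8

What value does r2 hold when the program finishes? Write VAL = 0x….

VAL = 0xef

0: ✓ CMP  NZCV=0010
1: ✓ MOVGT  r4←0x95
2: ✓ MOVHI  r2←0xcc
3: ✓ ADDGE  r3←0x2b
4: ✓ CMP  NZCV=1000
5: ✓ ADDLT  r1←0xa2
6: ✓ MOVLT  r1←0x6d
7: ✓ CMP  NZCV=1001
8: ✓ MOVCC  r2←0xef
9: · MOVHI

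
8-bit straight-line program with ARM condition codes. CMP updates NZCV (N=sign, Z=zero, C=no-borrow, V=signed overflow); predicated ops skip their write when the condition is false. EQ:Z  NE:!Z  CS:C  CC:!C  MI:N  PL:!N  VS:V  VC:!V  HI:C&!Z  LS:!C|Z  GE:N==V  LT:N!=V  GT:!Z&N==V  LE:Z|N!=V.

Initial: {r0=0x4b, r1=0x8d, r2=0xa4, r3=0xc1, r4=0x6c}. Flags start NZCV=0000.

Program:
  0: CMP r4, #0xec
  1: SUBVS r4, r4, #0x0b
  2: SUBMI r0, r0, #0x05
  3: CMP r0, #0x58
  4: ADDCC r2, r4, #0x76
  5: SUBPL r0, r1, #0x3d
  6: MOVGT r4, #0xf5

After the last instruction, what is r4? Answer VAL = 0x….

VAL = 0x61

[0] flags=1001 → (cmp)
[1] flags=1001 VS?T → r4=0x61
[2] flags=1001 MI?T → r0=0x46
[3] flags=1000 → (cmp)
[4] flags=1000 CC?T → r2=0xd7
[5] flags=1000 PL?F → skip
[6] flags=1000 GT?F → skip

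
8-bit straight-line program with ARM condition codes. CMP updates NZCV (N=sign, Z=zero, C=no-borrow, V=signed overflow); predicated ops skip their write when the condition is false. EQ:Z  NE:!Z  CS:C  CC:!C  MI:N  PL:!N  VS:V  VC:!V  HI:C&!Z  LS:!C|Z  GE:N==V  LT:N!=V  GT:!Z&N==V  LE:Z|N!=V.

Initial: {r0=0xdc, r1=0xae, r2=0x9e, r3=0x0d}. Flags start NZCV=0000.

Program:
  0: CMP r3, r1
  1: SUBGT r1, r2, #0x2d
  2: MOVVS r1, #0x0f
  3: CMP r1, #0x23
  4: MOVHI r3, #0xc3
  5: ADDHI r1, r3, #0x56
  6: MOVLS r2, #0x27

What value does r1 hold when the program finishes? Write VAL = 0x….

0: ✓ CMP  NZCV=0000
1: ✓ SUBGT  r1←0x71
2: · MOVVS
3: ✓ CMP  NZCV=0010
4: ✓ MOVHI  r3←0xc3
5: ✓ ADDHI  r1←0x19
6: · MOVLS

VAL = 0x19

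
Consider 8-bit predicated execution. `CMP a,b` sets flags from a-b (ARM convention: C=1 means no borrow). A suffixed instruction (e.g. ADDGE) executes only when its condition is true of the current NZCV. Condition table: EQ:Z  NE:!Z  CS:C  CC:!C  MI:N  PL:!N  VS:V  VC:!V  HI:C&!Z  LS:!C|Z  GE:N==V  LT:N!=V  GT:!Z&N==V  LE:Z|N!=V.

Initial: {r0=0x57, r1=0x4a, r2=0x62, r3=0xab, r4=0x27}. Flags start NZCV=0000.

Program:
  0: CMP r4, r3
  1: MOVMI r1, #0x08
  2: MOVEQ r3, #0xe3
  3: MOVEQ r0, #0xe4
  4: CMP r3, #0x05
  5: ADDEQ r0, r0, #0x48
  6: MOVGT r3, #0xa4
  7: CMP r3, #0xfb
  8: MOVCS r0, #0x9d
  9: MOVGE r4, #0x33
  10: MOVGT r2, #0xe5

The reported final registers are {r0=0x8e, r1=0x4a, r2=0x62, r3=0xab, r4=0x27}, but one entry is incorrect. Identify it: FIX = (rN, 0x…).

FIX = (r0, 0x57)

0: ✓ CMP  NZCV=0000
1: · MOVMI
2: · MOVEQ
3: · MOVEQ
4: ✓ CMP  NZCV=1010
5: · ADDEQ
6: · MOVGT
7: ✓ CMP  NZCV=1000
8: · MOVCS
9: · MOVGE
10: · MOVGT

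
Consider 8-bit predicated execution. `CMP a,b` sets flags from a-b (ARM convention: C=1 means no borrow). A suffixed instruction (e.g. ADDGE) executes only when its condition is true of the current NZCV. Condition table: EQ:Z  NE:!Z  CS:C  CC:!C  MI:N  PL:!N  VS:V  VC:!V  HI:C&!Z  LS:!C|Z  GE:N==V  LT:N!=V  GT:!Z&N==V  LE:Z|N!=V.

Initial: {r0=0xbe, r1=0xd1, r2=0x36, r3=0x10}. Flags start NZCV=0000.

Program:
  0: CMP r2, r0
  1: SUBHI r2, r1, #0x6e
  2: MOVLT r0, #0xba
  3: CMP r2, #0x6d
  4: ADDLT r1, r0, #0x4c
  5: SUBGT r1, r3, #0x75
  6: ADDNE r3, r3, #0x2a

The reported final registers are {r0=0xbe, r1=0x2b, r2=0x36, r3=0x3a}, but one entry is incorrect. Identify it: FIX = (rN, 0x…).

FIX = (r1, 0x0a)

0: ✓ CMP  NZCV=0000
1: · SUBHI
2: · MOVLT
3: ✓ CMP  NZCV=1000
4: ✓ ADDLT  r1←0x0a
5: · SUBGT
6: ✓ ADDNE  r3←0x3a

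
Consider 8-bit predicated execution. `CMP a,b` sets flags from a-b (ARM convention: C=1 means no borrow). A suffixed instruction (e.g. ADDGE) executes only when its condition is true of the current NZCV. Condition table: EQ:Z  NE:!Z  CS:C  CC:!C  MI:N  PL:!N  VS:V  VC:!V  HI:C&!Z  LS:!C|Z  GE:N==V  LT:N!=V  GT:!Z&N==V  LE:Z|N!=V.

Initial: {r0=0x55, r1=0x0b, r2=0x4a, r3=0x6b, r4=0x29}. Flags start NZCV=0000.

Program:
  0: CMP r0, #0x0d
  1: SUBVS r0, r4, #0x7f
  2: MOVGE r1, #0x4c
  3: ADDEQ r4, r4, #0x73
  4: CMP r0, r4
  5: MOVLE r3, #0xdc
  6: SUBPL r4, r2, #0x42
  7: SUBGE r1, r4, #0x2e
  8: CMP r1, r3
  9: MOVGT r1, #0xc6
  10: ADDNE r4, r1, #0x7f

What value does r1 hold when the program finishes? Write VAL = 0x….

VAL = 0xda

0: ✓ CMP  NZCV=0010
1: · SUBVS
2: ✓ MOVGE  r1←0x4c
3: · ADDEQ
4: ✓ CMP  NZCV=0010
5: · MOVLE
6: ✓ SUBPL  r4←0x08
7: ✓ SUBGE  r1←0xda
8: ✓ CMP  NZCV=0011
9: · MOVGT
10: ✓ ADDNE  r4←0x59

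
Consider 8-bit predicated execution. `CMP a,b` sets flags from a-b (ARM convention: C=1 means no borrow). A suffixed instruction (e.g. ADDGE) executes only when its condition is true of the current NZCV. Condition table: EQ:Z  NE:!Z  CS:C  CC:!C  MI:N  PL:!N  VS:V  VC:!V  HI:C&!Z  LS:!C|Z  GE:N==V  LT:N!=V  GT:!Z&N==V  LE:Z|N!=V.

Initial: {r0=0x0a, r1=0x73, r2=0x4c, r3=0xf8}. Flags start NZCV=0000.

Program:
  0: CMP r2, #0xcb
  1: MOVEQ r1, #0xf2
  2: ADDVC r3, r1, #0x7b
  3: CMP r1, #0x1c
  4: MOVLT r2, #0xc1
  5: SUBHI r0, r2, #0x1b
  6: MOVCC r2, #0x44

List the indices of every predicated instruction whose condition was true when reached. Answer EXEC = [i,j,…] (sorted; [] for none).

[0] flags=1001 → (cmp)
[1] flags=1001 EQ?F → skip
[2] flags=1001 VC?F → skip
[3] flags=0010 → (cmp)
[4] flags=0010 LT?F → skip
[5] flags=0010 HI?T → r0=0x31
[6] flags=0010 CC?F → skip

EXEC = [5]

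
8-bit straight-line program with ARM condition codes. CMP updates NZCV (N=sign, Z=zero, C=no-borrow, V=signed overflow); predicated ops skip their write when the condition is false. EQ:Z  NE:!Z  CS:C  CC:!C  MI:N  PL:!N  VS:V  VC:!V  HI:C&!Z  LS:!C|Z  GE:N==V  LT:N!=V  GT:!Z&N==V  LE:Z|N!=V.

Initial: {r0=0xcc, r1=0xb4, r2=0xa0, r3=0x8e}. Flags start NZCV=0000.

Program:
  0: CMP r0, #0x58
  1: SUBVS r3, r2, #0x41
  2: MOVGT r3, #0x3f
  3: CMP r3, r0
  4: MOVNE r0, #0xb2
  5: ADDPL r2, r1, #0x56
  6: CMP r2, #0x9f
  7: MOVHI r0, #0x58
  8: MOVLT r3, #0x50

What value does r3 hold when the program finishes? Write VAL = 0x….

VAL = 0x5f

0: ✓ CMP  NZCV=0011
1: ✓ SUBVS  r3←0x5f
2: · MOVGT
3: ✓ CMP  NZCV=1001
4: ✓ MOVNE  r0←0xb2
5: · ADDPL
6: ✓ CMP  NZCV=0010
7: ✓ MOVHI  r0←0x58
8: · MOVLT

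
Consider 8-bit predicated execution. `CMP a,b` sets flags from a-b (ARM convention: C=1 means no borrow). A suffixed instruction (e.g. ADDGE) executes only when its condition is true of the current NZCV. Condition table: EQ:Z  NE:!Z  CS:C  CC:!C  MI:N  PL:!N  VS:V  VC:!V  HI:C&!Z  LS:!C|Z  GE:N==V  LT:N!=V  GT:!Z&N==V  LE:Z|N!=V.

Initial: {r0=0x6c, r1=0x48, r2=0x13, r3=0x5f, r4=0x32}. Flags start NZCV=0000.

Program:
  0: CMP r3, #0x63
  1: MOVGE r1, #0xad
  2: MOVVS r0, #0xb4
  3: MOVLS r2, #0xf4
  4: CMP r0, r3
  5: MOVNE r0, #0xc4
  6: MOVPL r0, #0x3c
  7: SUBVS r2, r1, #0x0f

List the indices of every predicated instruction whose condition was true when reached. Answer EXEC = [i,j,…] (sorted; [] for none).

[0] flags=1000 → (cmp)
[1] flags=1000 GE?F → skip
[2] flags=1000 VS?F → skip
[3] flags=1000 LS?T → r2=0xf4
[4] flags=0010 → (cmp)
[5] flags=0010 NE?T → r0=0xc4
[6] flags=0010 PL?T → r0=0x3c
[7] flags=0010 VS?F → skip

EXEC = [3,5,6]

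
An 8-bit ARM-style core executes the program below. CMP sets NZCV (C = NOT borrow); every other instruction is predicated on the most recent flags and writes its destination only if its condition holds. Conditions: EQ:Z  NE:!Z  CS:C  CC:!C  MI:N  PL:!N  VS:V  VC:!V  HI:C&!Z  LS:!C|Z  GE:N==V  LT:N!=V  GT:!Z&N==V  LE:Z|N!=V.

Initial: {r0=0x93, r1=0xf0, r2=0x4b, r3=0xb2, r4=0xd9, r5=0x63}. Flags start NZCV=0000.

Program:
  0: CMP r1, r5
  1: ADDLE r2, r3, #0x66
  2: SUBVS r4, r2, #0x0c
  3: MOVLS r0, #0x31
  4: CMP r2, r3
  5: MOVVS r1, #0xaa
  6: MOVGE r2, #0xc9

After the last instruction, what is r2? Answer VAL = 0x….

[0] flags=1010 → (cmp)
[1] flags=1010 LE?T → r2=0x18
[2] flags=1010 VS?F → skip
[3] flags=1010 LS?F → skip
[4] flags=0000 → (cmp)
[5] flags=0000 VS?F → skip
[6] flags=0000 GE?T → r2=0xc9

VAL = 0xc9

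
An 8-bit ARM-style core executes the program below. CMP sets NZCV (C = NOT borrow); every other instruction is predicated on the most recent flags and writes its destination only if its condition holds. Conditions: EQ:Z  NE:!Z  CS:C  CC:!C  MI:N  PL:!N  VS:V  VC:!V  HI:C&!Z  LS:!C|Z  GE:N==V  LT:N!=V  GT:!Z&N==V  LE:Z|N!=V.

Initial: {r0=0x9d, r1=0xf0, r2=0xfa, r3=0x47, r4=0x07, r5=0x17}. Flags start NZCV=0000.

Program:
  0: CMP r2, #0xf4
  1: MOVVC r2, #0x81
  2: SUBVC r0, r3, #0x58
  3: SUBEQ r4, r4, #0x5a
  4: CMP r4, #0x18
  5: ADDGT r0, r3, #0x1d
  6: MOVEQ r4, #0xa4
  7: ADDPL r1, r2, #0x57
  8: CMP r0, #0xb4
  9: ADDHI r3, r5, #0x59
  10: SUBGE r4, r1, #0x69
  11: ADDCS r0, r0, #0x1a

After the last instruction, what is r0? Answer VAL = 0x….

[0] flags=0010 → (cmp)
[1] flags=0010 VC?T → r2=0x81
[2] flags=0010 VC?T → r0=0xef
[3] flags=0010 EQ?F → skip
[4] flags=1000 → (cmp)
[5] flags=1000 GT?F → skip
[6] flags=1000 EQ?F → skip
[7] flags=1000 PL?F → skip
[8] flags=0010 → (cmp)
[9] flags=0010 HI?T → r3=0x70
[10] flags=0010 GE?T → r4=0x87
[11] flags=0010 CS?T → r0=0x09

VAL = 0x09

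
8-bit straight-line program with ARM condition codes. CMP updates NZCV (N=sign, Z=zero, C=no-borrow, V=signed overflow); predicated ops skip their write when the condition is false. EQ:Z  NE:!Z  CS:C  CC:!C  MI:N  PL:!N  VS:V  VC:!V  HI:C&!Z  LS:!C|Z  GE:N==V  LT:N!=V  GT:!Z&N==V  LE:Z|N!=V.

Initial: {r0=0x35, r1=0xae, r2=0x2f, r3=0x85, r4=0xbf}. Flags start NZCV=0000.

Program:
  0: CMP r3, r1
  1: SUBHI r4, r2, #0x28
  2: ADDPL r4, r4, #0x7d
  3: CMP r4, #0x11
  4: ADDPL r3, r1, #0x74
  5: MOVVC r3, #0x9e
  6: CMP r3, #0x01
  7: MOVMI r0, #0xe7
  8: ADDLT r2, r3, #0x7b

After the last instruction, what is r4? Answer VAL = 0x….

[0] flags=1000 → (cmp)
[1] flags=1000 HI?F → skip
[2] flags=1000 PL?F → skip
[3] flags=1010 → (cmp)
[4] flags=1010 PL?F → skip
[5] flags=1010 VC?T → r3=0x9e
[6] flags=1010 → (cmp)
[7] flags=1010 MI?T → r0=0xe7
[8] flags=1010 LT?T → r2=0x19

VAL = 0xbf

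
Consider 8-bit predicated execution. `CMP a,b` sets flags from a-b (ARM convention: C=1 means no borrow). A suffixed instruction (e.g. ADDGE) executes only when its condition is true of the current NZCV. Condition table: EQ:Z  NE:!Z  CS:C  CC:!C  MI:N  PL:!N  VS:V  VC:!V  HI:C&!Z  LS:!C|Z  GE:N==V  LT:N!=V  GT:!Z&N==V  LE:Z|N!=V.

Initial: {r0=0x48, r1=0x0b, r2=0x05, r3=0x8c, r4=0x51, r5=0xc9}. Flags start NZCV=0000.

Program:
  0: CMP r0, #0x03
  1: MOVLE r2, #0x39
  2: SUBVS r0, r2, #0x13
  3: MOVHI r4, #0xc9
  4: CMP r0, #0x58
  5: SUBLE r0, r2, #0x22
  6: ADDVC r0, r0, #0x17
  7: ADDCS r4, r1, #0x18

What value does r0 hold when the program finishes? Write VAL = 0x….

VAL = 0xfa

[0] flags=0010 → (cmp)
[1] flags=0010 LE?F → skip
[2] flags=0010 VS?F → skip
[3] flags=0010 HI?T → r4=0xc9
[4] flags=1000 → (cmp)
[5] flags=1000 LE?T → r0=0xe3
[6] flags=1000 VC?T → r0=0xfa
[7] flags=1000 CS?F → skip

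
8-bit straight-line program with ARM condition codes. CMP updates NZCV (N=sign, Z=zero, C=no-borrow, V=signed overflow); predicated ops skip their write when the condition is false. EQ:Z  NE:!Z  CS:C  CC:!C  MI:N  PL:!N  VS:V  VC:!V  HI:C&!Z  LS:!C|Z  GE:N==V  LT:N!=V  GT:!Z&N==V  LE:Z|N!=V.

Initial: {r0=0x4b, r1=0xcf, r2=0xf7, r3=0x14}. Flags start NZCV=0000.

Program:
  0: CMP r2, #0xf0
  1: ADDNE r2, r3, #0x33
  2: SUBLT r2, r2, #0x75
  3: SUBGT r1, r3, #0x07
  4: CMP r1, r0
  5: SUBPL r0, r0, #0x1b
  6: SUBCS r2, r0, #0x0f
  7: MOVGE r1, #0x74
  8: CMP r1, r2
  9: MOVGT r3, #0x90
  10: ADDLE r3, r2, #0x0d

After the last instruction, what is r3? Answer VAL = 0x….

0: ✓ CMP  NZCV=0010
1: ✓ ADDNE  r2←0x47
2: · SUBLT
3: ✓ SUBGT  r1←0x0d
4: ✓ CMP  NZCV=1000
5: · SUBPL
6: · SUBCS
7: · MOVGE
8: ✓ CMP  NZCV=1000
9: · MOVGT
10: ✓ ADDLE  r3←0x54

VAL = 0x54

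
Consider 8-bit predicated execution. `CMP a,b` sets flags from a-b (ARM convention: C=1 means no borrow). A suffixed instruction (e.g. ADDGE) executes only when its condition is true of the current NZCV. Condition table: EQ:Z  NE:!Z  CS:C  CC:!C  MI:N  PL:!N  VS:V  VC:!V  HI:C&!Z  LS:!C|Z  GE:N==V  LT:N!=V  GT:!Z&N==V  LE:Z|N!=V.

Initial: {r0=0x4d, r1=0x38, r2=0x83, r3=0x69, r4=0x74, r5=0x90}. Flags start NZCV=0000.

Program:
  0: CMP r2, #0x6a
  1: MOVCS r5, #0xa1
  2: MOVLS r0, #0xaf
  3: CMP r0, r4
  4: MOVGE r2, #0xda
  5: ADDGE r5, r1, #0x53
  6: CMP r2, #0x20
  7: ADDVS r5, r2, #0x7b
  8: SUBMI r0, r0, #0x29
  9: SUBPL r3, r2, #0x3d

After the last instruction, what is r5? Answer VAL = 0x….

VAL = 0xfe

0: ✓ CMP  NZCV=0011
1: ✓ MOVCS  r5←0xa1
2: · MOVLS
3: ✓ CMP  NZCV=1000
4: · MOVGE
5: · ADDGE
6: ✓ CMP  NZCV=0011
7: ✓ ADDVS  r5←0xfe
8: · SUBMI
9: ✓ SUBPL  r3←0x46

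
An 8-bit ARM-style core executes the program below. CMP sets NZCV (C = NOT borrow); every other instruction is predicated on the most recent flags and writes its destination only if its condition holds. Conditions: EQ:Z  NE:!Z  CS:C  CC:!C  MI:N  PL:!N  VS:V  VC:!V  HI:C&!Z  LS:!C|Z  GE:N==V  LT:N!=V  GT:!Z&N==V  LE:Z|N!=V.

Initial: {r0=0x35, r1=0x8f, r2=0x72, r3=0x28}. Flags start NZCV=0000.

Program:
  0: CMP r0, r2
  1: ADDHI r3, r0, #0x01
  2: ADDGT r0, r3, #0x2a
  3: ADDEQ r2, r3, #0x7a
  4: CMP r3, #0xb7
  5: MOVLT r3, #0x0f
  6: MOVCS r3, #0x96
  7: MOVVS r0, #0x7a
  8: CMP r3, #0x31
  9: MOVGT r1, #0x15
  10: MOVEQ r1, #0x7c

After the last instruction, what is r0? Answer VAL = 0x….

VAL = 0x35

0: ✓ CMP  NZCV=1000
1: · ADDHI
2: · ADDGT
3: · ADDEQ
4: ✓ CMP  NZCV=0000
5: · MOVLT
6: · MOVCS
7: · MOVVS
8: ✓ CMP  NZCV=1000
9: · MOVGT
10: · MOVEQ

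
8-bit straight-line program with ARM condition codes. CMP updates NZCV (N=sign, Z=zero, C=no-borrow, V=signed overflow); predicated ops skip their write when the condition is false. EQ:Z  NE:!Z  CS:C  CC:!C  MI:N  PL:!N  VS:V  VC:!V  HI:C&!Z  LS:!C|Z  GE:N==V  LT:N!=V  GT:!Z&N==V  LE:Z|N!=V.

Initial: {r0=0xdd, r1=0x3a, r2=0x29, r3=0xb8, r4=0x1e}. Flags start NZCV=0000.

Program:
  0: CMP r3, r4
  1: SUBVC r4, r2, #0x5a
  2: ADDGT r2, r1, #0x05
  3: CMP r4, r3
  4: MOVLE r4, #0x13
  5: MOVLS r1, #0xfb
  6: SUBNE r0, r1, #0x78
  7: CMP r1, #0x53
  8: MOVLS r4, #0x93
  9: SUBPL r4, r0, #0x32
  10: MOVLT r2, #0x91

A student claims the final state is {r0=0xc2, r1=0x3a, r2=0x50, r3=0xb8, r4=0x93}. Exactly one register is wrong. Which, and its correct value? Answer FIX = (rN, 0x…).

0: ✓ CMP  NZCV=1010
1: ✓ SUBVC  r4←0xcf
2: · ADDGT
3: ✓ CMP  NZCV=0010
4: · MOVLE
5: · MOVLS
6: ✓ SUBNE  r0←0xc2
7: ✓ CMP  NZCV=1000
8: ✓ MOVLS  r4←0x93
9: · SUBPL
10: ✓ MOVLT  r2←0x91

FIX = (r2, 0x91)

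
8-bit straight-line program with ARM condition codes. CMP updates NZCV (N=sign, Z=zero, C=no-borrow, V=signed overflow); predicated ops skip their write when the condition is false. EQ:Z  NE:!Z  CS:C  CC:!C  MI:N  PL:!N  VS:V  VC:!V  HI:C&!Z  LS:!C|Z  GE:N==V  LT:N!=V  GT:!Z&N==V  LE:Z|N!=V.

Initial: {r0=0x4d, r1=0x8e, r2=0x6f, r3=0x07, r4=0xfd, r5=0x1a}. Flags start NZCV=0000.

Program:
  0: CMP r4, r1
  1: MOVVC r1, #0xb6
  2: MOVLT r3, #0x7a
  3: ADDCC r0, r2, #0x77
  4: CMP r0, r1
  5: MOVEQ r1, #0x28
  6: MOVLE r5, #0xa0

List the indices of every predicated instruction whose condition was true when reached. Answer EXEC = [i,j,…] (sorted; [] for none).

[0] flags=0010 → (cmp)
[1] flags=0010 VC?T → r1=0xb6
[2] flags=0010 LT?F → skip
[3] flags=0010 CC?F → skip
[4] flags=1001 → (cmp)
[5] flags=1001 EQ?F → skip
[6] flags=1001 LE?F → skip

EXEC = [1]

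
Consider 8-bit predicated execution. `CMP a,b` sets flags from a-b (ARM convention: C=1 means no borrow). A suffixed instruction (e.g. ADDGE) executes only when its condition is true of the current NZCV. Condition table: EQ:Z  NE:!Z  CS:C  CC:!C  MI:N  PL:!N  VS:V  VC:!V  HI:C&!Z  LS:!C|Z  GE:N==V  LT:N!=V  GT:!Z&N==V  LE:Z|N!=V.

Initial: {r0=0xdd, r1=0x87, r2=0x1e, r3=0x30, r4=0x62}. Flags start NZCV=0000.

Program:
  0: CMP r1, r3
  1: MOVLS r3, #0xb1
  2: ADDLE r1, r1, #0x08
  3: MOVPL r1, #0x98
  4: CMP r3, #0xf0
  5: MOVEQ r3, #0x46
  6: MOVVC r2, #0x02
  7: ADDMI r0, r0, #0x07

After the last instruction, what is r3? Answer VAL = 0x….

[0] flags=0011 → (cmp)
[1] flags=0011 LS?F → skip
[2] flags=0011 LE?T → r1=0x8f
[3] flags=0011 PL?T → r1=0x98
[4] flags=0000 → (cmp)
[5] flags=0000 EQ?F → skip
[6] flags=0000 VC?T → r2=0x02
[7] flags=0000 MI?F → skip

VAL = 0x30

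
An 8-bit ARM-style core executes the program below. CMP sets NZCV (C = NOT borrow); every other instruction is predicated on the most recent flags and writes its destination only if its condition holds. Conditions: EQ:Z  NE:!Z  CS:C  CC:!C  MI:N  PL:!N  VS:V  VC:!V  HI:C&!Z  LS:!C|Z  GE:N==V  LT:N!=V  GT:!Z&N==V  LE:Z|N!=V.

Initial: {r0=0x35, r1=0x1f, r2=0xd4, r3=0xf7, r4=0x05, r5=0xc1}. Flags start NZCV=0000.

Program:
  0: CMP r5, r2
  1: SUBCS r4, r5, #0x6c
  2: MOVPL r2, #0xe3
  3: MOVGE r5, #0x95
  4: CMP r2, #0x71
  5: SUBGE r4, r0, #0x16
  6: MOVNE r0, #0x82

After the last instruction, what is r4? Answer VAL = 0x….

0: ✓ CMP  NZCV=1000
1: · SUBCS
2: · MOVPL
3: · MOVGE
4: ✓ CMP  NZCV=0011
5: · SUBGE
6: ✓ MOVNE  r0←0x82

VAL = 0x05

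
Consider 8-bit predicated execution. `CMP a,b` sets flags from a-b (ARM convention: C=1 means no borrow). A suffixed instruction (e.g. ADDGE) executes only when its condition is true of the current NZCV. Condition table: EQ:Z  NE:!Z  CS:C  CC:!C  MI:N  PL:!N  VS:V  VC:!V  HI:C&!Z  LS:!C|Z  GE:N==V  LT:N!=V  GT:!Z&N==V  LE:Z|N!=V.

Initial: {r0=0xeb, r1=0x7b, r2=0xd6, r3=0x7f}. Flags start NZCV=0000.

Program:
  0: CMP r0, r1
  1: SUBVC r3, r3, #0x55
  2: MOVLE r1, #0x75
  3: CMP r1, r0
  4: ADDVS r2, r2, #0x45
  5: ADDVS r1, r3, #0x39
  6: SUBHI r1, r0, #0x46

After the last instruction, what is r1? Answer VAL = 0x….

VAL = 0xb8

0: ✓ CMP  NZCV=0011
1: · SUBVC
2: ✓ MOVLE  r1←0x75
3: ✓ CMP  NZCV=1001
4: ✓ ADDVS  r2←0x1b
5: ✓ ADDVS  r1←0xb8
6: · SUBHI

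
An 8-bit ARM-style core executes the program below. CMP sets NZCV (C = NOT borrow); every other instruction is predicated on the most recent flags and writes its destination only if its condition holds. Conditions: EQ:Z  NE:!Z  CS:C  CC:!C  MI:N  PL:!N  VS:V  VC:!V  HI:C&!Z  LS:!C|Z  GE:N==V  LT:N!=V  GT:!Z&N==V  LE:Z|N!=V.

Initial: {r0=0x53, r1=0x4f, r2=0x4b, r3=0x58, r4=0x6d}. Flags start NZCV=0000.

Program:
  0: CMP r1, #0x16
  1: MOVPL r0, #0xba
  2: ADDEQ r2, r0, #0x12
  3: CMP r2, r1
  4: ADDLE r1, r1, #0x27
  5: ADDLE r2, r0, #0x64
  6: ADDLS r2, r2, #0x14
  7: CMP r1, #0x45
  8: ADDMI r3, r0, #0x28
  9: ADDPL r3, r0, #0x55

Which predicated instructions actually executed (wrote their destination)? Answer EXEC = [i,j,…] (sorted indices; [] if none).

[0] flags=0010 → (cmp)
[1] flags=0010 PL?T → r0=0xba
[2] flags=0010 EQ?F → skip
[3] flags=1000 → (cmp)
[4] flags=1000 LE?T → r1=0x76
[5] flags=1000 LE?T → r2=0x1e
[6] flags=1000 LS?T → r2=0x32
[7] flags=0010 → (cmp)
[8] flags=0010 MI?F → skip
[9] flags=0010 PL?T → r3=0x0f

EXEC = [1,4,5,6,9]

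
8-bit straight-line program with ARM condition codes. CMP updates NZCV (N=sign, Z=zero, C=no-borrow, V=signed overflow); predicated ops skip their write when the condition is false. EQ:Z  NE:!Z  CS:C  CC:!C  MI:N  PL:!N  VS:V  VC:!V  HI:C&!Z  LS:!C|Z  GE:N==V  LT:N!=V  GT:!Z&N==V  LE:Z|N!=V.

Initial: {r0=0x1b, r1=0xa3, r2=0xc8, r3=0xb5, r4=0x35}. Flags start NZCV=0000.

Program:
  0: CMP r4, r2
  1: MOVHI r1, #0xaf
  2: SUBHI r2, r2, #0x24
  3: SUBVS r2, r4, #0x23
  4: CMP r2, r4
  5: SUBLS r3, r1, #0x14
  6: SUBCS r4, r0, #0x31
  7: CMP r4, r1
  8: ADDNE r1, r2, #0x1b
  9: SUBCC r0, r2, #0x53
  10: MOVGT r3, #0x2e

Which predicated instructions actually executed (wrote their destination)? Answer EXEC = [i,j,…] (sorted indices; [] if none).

[0] flags=0000 → (cmp)
[1] flags=0000 HI?F → skip
[2] flags=0000 HI?F → skip
[3] flags=0000 VS?F → skip
[4] flags=1010 → (cmp)
[5] flags=1010 LS?F → skip
[6] flags=1010 CS?T → r4=0xea
[7] flags=0010 → (cmp)
[8] flags=0010 NE?T → r1=0xe3
[9] flags=0010 CC?F → skip
[10] flags=0010 GT?T → r3=0x2e

EXEC = [6,8,10]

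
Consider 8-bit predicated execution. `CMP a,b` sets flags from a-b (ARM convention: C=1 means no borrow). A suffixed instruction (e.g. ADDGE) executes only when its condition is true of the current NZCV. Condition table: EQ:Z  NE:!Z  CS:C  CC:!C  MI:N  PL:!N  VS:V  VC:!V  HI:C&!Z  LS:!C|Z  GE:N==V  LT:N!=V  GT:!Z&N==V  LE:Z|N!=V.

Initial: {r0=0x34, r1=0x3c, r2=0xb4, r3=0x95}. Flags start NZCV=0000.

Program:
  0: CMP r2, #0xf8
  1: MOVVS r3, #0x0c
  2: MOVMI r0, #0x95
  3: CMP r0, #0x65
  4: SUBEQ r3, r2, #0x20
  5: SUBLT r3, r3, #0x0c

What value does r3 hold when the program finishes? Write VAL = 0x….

VAL = 0x89

[0] flags=1000 → (cmp)
[1] flags=1000 VS?F → skip
[2] flags=1000 MI?T → r0=0x95
[3] flags=0011 → (cmp)
[4] flags=0011 EQ?F → skip
[5] flags=0011 LT?T → r3=0x89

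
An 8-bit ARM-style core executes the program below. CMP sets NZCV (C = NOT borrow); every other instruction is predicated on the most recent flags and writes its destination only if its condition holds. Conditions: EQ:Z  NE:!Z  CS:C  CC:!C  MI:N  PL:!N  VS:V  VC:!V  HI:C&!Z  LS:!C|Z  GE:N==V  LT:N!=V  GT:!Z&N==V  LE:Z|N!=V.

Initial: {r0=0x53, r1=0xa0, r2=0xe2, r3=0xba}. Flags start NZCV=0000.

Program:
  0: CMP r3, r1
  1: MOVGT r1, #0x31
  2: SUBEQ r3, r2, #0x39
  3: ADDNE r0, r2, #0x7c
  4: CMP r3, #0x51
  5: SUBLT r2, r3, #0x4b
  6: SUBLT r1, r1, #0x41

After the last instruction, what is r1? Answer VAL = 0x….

VAL = 0xf0

[0] flags=0010 → (cmp)
[1] flags=0010 GT?T → r1=0x31
[2] flags=0010 EQ?F → skip
[3] flags=0010 NE?T → r0=0x5e
[4] flags=0011 → (cmp)
[5] flags=0011 LT?T → r2=0x6f
[6] flags=0011 LT?T → r1=0xf0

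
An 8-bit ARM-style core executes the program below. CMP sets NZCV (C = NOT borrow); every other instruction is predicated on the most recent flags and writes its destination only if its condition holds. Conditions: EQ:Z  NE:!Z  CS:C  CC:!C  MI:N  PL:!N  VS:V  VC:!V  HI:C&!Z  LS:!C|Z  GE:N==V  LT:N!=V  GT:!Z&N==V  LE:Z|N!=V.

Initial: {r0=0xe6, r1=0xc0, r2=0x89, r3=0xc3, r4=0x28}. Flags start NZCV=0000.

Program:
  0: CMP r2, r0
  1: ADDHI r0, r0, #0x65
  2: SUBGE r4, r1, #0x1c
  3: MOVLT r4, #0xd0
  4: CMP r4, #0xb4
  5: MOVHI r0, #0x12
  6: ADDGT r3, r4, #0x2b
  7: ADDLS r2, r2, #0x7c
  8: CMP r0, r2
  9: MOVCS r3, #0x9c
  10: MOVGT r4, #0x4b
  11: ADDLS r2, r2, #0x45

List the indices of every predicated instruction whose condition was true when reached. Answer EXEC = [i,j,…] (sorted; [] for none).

EXEC = [3,5,6,10,11]

0: ✓ CMP  NZCV=1000
1: · ADDHI
2: · SUBGE
3: ✓ MOVLT  r4←0xd0
4: ✓ CMP  NZCV=0010
5: ✓ MOVHI  r0←0x12
6: ✓ ADDGT  r3←0xfb
7: · ADDLS
8: ✓ CMP  NZCV=1001
9: · MOVCS
10: ✓ MOVGT  r4←0x4b
11: ✓ ADDLS  r2←0xce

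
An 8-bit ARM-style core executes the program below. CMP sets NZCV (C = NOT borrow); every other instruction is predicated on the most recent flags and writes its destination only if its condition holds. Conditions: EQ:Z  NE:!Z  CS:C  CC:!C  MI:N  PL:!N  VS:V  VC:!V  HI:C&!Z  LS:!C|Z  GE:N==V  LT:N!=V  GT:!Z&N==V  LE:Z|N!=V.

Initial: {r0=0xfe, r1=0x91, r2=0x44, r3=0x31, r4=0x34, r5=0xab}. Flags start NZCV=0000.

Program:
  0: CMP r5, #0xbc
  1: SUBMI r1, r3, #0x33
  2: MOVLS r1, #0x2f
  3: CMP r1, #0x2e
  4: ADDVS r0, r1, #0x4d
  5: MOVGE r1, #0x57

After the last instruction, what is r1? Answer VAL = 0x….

0: ✓ CMP  NZCV=1000
1: ✓ SUBMI  r1←0xfe
2: ✓ MOVLS  r1←0x2f
3: ✓ CMP  NZCV=0010
4: · ADDVS
5: ✓ MOVGE  r1←0x57

VAL = 0x57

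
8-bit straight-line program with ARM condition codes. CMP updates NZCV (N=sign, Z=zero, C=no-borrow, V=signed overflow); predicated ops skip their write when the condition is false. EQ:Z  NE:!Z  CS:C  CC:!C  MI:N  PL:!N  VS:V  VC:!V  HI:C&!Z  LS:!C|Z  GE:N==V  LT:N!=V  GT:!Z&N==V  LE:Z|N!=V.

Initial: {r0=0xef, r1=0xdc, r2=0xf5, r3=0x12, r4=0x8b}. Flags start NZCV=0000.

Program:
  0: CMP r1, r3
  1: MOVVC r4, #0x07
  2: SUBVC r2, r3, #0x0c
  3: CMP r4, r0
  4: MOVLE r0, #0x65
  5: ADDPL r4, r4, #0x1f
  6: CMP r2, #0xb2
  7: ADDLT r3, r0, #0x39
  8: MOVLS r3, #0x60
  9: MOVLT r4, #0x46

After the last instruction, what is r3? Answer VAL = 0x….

[0] flags=1010 → (cmp)
[1] flags=1010 VC?T → r4=0x07
[2] flags=1010 VC?T → r2=0x06
[3] flags=0000 → (cmp)
[4] flags=0000 LE?F → skip
[5] flags=0000 PL?T → r4=0x26
[6] flags=0000 → (cmp)
[7] flags=0000 LT?F → skip
[8] flags=0000 LS?T → r3=0x60
[9] flags=0000 LT?F → skip

VAL = 0x60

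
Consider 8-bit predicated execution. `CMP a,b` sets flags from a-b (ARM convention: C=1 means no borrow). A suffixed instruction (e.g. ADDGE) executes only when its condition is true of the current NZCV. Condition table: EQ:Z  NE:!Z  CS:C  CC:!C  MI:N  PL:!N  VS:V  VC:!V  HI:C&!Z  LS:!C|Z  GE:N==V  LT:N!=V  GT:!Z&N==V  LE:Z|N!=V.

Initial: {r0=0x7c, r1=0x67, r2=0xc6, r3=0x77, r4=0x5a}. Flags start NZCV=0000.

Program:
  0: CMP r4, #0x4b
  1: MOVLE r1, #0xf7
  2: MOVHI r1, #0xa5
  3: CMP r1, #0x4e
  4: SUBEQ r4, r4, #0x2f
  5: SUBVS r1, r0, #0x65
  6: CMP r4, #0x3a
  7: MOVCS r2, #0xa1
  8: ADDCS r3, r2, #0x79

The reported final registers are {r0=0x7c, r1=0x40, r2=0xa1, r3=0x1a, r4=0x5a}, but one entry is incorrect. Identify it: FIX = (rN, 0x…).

FIX = (r1, 0x17)

0: ✓ CMP  NZCV=0010
1: · MOVLE
2: ✓ MOVHI  r1←0xa5
3: ✓ CMP  NZCV=0011
4: · SUBEQ
5: ✓ SUBVS  r1←0x17
6: ✓ CMP  NZCV=0010
7: ✓ MOVCS  r2←0xa1
8: ✓ ADDCS  r3←0x1a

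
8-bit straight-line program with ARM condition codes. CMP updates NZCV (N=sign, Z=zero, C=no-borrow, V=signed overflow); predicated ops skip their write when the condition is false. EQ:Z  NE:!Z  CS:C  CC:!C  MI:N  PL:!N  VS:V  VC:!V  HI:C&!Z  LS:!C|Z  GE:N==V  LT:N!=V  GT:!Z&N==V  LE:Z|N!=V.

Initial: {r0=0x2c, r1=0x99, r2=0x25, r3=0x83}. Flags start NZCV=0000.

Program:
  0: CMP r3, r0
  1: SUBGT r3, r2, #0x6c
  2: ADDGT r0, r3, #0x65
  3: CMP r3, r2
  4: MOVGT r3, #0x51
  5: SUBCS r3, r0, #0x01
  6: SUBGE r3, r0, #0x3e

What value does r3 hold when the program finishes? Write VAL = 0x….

[0] flags=0011 → (cmp)
[1] flags=0011 GT?F → skip
[2] flags=0011 GT?F → skip
[3] flags=0011 → (cmp)
[4] flags=0011 GT?F → skip
[5] flags=0011 CS?T → r3=0x2b
[6] flags=0011 GE?F → skip

VAL = 0x2b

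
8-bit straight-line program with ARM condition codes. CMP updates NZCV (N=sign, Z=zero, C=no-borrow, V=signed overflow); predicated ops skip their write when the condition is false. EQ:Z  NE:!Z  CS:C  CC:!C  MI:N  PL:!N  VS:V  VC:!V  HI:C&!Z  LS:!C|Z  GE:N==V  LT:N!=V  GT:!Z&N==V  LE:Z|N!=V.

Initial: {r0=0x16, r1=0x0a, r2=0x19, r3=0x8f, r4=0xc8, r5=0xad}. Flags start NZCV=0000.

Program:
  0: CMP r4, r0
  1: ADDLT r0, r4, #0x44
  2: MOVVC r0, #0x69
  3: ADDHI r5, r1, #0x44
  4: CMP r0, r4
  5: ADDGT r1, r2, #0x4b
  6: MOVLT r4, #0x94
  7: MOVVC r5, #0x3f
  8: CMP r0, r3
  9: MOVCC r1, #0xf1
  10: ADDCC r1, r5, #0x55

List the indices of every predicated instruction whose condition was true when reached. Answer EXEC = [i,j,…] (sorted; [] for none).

EXEC = [1,2,3,5,9,10]

[0] flags=1010 → (cmp)
[1] flags=1010 LT?T → r0=0x0c
[2] flags=1010 VC?T → r0=0x69
[3] flags=1010 HI?T → r5=0x4e
[4] flags=1001 → (cmp)
[5] flags=1001 GT?T → r1=0x64
[6] flags=1001 LT?F → skip
[7] flags=1001 VC?F → skip
[8] flags=1001 → (cmp)
[9] flags=1001 CC?T → r1=0xf1
[10] flags=1001 CC?T → r1=0xa3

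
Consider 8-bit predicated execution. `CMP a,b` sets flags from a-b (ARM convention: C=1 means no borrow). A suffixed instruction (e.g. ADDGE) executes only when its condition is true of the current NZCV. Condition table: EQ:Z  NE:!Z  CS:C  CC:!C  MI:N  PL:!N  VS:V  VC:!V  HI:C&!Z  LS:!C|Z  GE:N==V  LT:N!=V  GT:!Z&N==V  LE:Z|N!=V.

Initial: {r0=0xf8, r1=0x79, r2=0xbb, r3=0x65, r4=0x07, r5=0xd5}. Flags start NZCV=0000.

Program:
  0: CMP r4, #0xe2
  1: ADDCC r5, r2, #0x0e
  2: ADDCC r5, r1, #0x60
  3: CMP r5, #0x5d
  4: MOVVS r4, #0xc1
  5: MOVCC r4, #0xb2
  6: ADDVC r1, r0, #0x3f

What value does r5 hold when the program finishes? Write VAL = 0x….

0: ✓ CMP  NZCV=0000
1: ✓ ADDCC  r5←0xc9
2: ✓ ADDCC  r5←0xd9
3: ✓ CMP  NZCV=0011
4: ✓ MOVVS  r4←0xc1
5: · MOVCC
6: · ADDVC

VAL = 0xd9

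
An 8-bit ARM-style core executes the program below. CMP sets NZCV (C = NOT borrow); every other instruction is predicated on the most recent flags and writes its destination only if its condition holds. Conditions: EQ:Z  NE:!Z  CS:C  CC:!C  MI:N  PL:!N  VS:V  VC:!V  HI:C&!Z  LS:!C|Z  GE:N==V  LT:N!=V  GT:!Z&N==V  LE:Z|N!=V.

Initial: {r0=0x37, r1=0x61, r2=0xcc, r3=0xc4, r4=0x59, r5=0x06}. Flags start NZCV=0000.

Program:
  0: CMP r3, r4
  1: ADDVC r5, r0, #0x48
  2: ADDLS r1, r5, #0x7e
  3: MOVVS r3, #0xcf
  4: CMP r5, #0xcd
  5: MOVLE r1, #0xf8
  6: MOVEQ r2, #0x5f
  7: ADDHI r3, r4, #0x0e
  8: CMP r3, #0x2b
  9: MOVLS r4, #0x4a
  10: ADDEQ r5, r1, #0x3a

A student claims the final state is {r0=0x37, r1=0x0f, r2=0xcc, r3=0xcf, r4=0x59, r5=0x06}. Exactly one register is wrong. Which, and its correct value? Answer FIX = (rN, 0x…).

FIX = (r1, 0x61)

0: ✓ CMP  NZCV=0011
1: · ADDVC
2: · ADDLS
3: ✓ MOVVS  r3←0xcf
4: ✓ CMP  NZCV=0000
5: · MOVLE
6: · MOVEQ
7: · ADDHI
8: ✓ CMP  NZCV=1010
9: · MOVLS
10: · ADDEQ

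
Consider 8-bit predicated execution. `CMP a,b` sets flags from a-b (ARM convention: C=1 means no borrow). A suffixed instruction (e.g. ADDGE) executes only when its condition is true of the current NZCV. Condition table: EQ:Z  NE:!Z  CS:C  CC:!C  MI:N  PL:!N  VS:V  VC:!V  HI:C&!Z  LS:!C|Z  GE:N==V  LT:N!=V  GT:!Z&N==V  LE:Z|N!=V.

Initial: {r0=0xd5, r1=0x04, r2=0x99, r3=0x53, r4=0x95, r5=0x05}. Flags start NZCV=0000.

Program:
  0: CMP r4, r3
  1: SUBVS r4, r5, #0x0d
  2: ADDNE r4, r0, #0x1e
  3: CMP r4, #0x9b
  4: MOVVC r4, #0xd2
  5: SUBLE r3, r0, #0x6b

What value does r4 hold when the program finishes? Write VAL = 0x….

[0] flags=0011 → (cmp)
[1] flags=0011 VS?T → r4=0xf8
[2] flags=0011 NE?T → r4=0xf3
[3] flags=0010 → (cmp)
[4] flags=0010 VC?T → r4=0xd2
[5] flags=0010 LE?F → skip

VAL = 0xd2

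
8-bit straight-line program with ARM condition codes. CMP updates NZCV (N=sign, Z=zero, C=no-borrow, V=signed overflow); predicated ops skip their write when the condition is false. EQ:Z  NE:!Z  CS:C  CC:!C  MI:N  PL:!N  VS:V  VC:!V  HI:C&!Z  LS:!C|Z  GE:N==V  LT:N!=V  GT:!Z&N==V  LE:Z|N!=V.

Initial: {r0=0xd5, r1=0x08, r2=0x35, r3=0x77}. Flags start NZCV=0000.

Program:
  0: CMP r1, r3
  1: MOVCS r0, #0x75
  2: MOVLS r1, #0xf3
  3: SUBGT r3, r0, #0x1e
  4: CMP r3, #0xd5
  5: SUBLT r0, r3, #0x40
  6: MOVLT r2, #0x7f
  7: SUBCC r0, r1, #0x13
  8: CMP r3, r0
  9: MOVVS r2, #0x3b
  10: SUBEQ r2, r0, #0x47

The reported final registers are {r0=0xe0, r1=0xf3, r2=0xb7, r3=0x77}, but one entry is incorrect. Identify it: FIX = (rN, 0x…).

[0] flags=1000 → (cmp)
[1] flags=1000 CS?F → skip
[2] flags=1000 LS?T → r1=0xf3
[3] flags=1000 GT?F → skip
[4] flags=1001 → (cmp)
[5] flags=1001 LT?F → skip
[6] flags=1001 LT?F → skip
[7] flags=1001 CC?T → r0=0xe0
[8] flags=1001 → (cmp)
[9] flags=1001 VS?T → r2=0x3b
[10] flags=1001 EQ?F → skip

FIX = (r2, 0x3b)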